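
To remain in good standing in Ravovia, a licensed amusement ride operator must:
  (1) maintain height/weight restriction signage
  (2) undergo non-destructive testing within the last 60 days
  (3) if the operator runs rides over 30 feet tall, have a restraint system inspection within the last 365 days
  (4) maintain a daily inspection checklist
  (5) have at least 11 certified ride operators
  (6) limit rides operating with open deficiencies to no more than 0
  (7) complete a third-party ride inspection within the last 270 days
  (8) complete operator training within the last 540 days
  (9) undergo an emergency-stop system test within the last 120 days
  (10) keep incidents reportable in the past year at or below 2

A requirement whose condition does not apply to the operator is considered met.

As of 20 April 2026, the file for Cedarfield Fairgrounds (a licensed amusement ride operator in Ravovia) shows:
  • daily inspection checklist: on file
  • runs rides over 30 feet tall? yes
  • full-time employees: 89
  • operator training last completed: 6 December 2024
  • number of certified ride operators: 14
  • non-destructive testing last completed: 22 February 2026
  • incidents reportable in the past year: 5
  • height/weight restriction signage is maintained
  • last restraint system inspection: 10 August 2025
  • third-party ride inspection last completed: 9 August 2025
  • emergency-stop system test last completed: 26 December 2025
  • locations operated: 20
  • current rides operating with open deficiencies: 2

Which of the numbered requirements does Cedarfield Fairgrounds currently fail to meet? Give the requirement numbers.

1. height/weight restriction signage present → met
2. non-destructive testing 57 days ago vs limit 60 → met
3. condition 'runs rides over 30 feet tall' holds; restraint system inspection 253 days ago vs limit 365 → met
4. daily inspection checklist present → met
5. certified ride operators 14 ≥ 11 → met
6. rides operating with open deficiencies 2 > 0 → not met
7. third-party ride inspection 254 days ago vs limit 270 → met
8. operator training 500 days ago vs limit 540 → met
9. emergency-stop system test 115 days ago vs limit 120 → met
10. incidents reportable in the past year 5 > 2 → not met
Not met: 6, 10

6, 10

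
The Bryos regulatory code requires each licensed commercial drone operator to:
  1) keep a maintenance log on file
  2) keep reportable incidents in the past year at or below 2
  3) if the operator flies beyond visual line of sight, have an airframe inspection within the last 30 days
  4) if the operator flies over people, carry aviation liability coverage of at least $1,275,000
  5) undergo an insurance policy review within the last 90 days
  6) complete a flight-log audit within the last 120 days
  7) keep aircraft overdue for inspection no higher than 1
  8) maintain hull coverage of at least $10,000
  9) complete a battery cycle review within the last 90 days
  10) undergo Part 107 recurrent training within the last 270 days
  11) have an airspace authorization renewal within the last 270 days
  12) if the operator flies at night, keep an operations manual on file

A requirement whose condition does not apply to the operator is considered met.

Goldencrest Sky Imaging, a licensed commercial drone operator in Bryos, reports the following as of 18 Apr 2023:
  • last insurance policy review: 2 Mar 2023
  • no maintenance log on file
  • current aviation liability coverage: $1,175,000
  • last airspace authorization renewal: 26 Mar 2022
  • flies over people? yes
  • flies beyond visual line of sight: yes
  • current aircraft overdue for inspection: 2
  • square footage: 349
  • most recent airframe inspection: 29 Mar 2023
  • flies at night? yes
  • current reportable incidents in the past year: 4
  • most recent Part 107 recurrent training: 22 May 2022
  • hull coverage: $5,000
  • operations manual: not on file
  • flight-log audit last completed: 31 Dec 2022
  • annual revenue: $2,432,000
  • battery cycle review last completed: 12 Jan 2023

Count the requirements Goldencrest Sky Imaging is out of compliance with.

9

1. maintenance log absent → not met
2. reportable incidents in the past year 4 > 2 → not met
3. condition 'flies beyond visual line of sight' holds; airframe inspection 20 days ago vs limit 30 → met
4. condition 'flies over people' holds; aviation liability coverage $1,175,000 < $1,275,000 → not met
5. insurance policy review 47 days ago vs limit 90 → met
6. flight-log audit 108 days ago vs limit 120 → met
7. aircraft overdue for inspection 2 > 1 → not met
8. hull coverage $5,000 < $10,000 → not met
9. battery cycle review 96 days ago vs limit 90 → not met
10. Part 107 recurrent training 331 days ago vs limit 270 → not met
11. airspace authorization renewal 388 days ago vs limit 270 → not met
12. condition 'flies at night' holds; operations manual absent → not met
Not met: 9 of 12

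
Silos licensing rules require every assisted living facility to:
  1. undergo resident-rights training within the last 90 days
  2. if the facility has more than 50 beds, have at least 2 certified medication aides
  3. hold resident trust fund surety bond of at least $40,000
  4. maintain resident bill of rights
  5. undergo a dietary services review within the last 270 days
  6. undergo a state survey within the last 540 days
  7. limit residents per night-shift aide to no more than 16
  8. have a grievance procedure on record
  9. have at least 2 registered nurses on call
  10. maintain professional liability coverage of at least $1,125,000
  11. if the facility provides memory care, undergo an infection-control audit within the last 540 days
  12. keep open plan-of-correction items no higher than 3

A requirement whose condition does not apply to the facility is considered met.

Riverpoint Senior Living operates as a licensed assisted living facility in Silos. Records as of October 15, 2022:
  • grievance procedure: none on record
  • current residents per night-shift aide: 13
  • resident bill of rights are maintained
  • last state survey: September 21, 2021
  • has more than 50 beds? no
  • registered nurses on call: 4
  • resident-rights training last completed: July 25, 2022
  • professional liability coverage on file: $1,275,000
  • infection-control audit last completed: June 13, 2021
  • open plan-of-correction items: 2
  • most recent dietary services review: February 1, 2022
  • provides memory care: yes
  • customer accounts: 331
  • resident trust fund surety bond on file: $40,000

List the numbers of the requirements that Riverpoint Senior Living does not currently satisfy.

1. resident-rights training 82 days ago vs limit 90 → met
2. condition 'has more than 50 beds' does not hold → requirement n/a → met
3. resident trust fund surety bond $40,000 ≥ $40,000 → met
4. resident bill of rights present → met
5. dietary services review 256 days ago vs limit 270 → met
6. state survey 389 days ago vs limit 540 → met
7. residents per night-shift aide 13 ≤ 16 → met
8. grievance procedure absent → not met
9. registered nurses on call 4 ≥ 2 → met
10. professional liability coverage $1,275,000 ≥ $1,125,000 → met
11. condition 'provides memory care' holds; infection-control audit 489 days ago vs limit 540 → met
12. open plan-of-correction items 2 ≤ 3 → met
Not met: 8

8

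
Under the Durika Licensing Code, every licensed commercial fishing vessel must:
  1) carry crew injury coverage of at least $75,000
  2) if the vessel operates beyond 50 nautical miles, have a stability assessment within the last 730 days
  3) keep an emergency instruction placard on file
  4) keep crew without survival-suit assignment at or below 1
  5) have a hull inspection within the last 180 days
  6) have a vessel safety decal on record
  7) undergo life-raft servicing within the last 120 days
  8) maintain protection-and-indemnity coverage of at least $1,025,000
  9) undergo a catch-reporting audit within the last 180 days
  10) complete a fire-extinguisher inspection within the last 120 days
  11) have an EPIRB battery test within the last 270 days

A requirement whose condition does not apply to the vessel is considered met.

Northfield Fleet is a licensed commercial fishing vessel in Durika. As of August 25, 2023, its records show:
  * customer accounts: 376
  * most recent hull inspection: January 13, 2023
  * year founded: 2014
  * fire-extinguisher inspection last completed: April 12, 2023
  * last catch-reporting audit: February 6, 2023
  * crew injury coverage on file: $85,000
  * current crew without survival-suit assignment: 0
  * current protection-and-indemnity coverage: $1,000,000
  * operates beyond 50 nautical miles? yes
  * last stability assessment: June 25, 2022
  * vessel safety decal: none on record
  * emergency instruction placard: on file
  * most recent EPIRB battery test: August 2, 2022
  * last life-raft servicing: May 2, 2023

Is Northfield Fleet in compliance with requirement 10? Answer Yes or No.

No

10. fire-extinguisher inspection 135 days ago vs limit 120 → not met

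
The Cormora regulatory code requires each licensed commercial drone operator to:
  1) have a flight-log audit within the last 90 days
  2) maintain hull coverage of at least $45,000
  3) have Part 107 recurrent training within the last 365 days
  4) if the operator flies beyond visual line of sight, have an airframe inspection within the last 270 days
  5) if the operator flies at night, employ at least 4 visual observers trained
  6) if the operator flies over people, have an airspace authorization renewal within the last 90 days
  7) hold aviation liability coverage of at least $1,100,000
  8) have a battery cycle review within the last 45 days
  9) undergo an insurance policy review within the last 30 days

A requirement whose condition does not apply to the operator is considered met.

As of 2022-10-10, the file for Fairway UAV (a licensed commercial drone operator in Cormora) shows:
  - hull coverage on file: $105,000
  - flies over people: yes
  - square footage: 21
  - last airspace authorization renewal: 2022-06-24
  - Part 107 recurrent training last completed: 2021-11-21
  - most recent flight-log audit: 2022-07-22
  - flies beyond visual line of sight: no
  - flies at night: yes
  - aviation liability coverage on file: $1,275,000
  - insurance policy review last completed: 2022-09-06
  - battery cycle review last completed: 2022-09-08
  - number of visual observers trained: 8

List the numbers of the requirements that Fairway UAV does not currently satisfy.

6, 9

1. flight-log audit 80 days ago vs limit 90 → met
2. hull coverage $105,000 ≥ $45,000 → met
3. Part 107 recurrent training 323 days ago vs limit 365 → met
4. condition 'flies beyond visual line of sight' does not hold → requirement n/a → met
5. condition 'flies at night' holds; visual observers trained 8 ≥ 4 → met
6. condition 'flies over people' holds; airspace authorization renewal 108 days ago vs limit 90 → not met
7. aviation liability coverage $1,275,000 ≥ $1,100,000 → met
8. battery cycle review 32 days ago vs limit 45 → met
9. insurance policy review 34 days ago vs limit 30 → not met
Not met: 6, 9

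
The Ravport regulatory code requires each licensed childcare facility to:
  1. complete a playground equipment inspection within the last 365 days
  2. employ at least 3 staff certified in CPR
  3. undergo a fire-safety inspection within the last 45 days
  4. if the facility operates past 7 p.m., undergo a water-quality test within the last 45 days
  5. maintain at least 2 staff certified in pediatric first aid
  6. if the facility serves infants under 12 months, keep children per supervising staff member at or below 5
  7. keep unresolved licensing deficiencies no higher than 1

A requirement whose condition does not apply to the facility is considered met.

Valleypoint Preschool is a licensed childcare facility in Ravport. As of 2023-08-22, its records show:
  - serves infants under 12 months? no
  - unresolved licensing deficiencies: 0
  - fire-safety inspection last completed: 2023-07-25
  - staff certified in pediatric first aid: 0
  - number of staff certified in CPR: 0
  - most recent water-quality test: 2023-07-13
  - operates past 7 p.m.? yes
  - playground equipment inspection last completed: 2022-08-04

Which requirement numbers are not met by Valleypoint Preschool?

1. playground equipment inspection 383 days ago vs limit 365 → not met
2. staff certified in CPR 0 < 3 → not met
3. fire-safety inspection 28 days ago vs limit 45 → met
4. condition 'operates past 7 p.m.' holds; water-quality test 40 days ago vs limit 45 → met
5. staff certified in pediatric first aid 0 < 2 → not met
6. condition 'serves infants under 12 months' does not hold → requirement n/a → met
7. unresolved licensing deficiencies 0 ≤ 1 → met
Not met: 1, 2, 5

1, 2, 5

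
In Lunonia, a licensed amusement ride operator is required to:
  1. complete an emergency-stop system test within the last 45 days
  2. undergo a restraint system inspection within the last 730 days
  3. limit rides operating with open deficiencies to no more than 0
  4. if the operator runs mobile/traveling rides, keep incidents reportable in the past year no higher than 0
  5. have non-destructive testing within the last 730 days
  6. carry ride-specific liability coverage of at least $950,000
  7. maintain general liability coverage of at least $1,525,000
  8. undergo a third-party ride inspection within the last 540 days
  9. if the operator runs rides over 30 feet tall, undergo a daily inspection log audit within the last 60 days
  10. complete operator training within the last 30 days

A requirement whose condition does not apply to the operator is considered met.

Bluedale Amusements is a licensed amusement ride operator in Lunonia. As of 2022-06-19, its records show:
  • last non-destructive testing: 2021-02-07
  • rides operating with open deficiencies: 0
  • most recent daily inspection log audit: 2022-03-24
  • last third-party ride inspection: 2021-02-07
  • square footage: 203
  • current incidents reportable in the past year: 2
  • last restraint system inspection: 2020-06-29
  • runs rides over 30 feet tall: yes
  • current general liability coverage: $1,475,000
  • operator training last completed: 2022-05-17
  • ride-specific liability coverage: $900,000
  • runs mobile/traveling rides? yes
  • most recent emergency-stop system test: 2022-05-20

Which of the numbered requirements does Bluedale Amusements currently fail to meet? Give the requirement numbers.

1. emergency-stop system test 30 days ago vs limit 45 → met
2. restraint system inspection 720 days ago vs limit 730 → met
3. rides operating with open deficiencies 0 ≤ 0 → met
4. condition 'runs mobile/traveling rides' holds; incidents reportable in the past year 2 > 0 → not met
5. non-destructive testing 497 days ago vs limit 730 → met
6. ride-specific liability coverage $900,000 < $950,000 → not met
7. general liability coverage $1,475,000 < $1,525,000 → not met
8. third-party ride inspection 497 days ago vs limit 540 → met
9. condition 'runs rides over 30 feet tall' holds; daily inspection log audit 87 days ago vs limit 60 → not met
10. operator training 33 days ago vs limit 30 → not met
Not met: 4, 6, 7, 9, 10

4, 6, 7, 9, 10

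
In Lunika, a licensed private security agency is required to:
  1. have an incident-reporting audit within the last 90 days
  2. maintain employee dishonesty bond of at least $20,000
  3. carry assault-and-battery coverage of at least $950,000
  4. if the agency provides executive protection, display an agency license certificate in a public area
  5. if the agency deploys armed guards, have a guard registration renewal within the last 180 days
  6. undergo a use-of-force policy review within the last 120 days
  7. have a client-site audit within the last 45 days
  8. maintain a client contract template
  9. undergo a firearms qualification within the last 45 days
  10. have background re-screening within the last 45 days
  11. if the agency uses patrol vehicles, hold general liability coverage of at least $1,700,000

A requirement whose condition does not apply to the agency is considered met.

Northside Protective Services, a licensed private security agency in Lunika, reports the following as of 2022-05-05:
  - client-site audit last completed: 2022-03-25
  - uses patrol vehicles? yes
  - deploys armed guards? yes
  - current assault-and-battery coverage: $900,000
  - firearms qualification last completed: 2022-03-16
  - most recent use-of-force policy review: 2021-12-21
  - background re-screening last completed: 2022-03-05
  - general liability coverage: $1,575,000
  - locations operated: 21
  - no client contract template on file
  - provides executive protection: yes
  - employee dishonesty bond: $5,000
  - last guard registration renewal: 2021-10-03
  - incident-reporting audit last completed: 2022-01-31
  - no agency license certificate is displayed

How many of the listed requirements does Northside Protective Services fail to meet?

10

1. incident-reporting audit 94 days ago vs limit 90 → not met
2. employee dishonesty bond $5,000 < $20,000 → not met
3. assault-and-battery coverage $900,000 < $950,000 → not met
4. condition 'provides executive protection' holds; agency license certificate absent → not met
5. condition 'deploys armed guards' holds; guard registration renewal 214 days ago vs limit 180 → not met
6. use-of-force policy review 135 days ago vs limit 120 → not met
7. client-site audit 41 days ago vs limit 45 → met
8. client contract template absent → not met
9. firearms qualification 50 days ago vs limit 45 → not met
10. background re-screening 61 days ago vs limit 45 → not met
11. condition 'uses patrol vehicles' holds; general liability coverage $1,575,000 < $1,700,000 → not met
Not met: 10 of 11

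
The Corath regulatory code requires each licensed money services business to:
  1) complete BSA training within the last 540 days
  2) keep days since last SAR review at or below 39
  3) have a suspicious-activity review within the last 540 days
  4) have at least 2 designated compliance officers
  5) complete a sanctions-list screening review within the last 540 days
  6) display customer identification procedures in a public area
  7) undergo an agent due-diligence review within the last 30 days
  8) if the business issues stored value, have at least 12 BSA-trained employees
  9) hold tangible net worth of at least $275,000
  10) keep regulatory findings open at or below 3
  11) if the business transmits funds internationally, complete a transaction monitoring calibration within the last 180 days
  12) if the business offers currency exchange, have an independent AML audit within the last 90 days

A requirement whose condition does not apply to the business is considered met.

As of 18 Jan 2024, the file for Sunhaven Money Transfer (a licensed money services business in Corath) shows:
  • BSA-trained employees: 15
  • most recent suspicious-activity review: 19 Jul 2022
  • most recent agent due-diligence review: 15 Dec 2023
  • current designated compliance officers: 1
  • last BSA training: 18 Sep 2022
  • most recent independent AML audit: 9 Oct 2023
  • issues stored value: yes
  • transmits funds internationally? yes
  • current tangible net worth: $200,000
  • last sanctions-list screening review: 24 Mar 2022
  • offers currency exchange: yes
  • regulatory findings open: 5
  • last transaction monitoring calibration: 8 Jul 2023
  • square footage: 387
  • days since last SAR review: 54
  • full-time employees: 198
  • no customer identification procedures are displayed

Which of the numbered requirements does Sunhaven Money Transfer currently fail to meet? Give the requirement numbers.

1. BSA training 487 days ago vs limit 540 → met
2. days since last SAR review 54 > 39 → not met
3. suspicious-activity review 548 days ago vs limit 540 → not met
4. designated compliance officers 1 < 2 → not met
5. sanctions-list screening review 665 days ago vs limit 540 → not met
6. customer identification procedures absent → not met
7. agent due-diligence review 34 days ago vs limit 30 → not met
8. condition 'issues stored value' holds; BSA-trained employees 15 ≥ 12 → met
9. tangible net worth $200,000 < $275,000 → not met
10. regulatory findings open 5 > 3 → not met
11. condition 'transmits funds internationally' holds; transaction monitoring calibration 194 days ago vs limit 180 → not met
12. condition 'offers currency exchange' holds; independent AML audit 101 days ago vs limit 90 → not met
Not met: 2, 3, 4, 5, 6, 7, 9, 10, 11, 12

2, 3, 4, 5, 6, 7, 9, 10, 11, 12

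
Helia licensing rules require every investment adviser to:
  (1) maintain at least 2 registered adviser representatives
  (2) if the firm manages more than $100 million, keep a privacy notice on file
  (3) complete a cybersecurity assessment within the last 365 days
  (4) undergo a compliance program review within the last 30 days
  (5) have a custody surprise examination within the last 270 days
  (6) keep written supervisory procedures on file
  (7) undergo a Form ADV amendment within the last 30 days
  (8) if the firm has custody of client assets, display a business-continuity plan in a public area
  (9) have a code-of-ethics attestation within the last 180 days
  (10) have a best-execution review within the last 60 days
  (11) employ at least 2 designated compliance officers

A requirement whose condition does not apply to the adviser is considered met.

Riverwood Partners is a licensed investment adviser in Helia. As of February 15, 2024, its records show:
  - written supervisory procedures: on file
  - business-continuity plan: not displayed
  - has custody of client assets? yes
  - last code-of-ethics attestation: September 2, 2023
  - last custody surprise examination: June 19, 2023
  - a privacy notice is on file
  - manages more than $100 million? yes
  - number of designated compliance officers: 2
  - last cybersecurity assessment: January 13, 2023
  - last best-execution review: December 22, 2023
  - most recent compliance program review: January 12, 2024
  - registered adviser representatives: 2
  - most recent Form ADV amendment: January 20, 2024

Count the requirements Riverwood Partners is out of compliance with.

1. registered adviser representatives 2 ≥ 2 → met
2. condition 'manages more than $100 million' holds; privacy notice present → met
3. cybersecurity assessment 398 days ago vs limit 365 → not met
4. compliance program review 34 days ago vs limit 30 → not met
5. custody surprise examination 241 days ago vs limit 270 → met
6. written supervisory procedures present → met
7. Form ADV amendment 26 days ago vs limit 30 → met
8. condition 'has custody of client assets' holds; business-continuity plan absent → not met
9. code-of-ethics attestation 166 days ago vs limit 180 → met
10. best-execution review 55 days ago vs limit 60 → met
11. designated compliance officers 2 ≥ 2 → met
Not met: 3 of 11

3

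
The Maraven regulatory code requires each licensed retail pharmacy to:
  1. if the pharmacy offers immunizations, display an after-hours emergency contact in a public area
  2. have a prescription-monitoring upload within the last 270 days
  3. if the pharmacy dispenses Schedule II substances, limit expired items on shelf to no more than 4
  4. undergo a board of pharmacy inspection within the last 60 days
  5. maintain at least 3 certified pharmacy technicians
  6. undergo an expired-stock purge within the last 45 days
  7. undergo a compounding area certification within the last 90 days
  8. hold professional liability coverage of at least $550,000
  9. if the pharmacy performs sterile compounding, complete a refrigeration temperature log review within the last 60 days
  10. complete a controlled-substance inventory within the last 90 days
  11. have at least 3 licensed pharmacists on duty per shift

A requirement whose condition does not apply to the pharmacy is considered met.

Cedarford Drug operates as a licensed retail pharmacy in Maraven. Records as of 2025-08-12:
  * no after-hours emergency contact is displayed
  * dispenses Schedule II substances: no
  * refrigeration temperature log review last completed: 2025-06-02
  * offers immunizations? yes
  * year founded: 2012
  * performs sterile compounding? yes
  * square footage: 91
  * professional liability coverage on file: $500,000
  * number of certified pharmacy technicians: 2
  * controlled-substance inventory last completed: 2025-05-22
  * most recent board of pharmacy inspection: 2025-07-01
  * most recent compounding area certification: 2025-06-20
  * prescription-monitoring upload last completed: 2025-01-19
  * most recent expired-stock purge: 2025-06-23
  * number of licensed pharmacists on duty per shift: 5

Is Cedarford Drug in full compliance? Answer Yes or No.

1. condition 'offers immunizations' holds; after-hours emergency contact absent → not met
2. prescription-monitoring upload 205 days ago vs limit 270 → met
3. condition 'dispenses Schedule II substances' does not hold → requirement n/a → met
4. board of pharmacy inspection 42 days ago vs limit 60 → met
5. certified pharmacy technicians 2 < 3 → not met
6. expired-stock purge 50 days ago vs limit 45 → not met
7. compounding area certification 53 days ago vs limit 90 → met
8. professional liability coverage $500,000 < $550,000 → not met
9. condition 'performs sterile compounding' holds; refrigeration temperature log review 71 days ago vs limit 60 → not met
10. controlled-substance inventory 82 days ago vs limit 90 → met
11. licensed pharmacists on duty per shift 5 ≥ 3 → met
Not met: 1, 5, 6, 8, 9

No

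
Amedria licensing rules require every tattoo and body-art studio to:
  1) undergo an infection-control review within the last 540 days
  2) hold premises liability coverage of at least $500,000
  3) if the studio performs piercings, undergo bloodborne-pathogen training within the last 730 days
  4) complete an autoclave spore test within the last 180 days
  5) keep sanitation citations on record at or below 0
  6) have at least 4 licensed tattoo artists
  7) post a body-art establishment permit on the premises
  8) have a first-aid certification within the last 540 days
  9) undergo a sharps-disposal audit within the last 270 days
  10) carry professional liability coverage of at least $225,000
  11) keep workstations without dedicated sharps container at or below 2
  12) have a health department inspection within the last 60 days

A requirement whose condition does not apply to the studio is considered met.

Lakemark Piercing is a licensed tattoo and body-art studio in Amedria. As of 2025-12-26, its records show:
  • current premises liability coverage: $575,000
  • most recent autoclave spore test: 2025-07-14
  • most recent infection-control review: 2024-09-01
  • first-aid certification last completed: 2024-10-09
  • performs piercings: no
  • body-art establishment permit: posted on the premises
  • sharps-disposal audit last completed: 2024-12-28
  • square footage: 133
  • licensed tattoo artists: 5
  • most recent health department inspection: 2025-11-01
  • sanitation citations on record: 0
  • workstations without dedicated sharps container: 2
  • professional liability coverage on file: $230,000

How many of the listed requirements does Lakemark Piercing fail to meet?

1. infection-control review 481 days ago vs limit 540 → met
2. premises liability coverage $575,000 ≥ $500,000 → met
3. condition 'performs piercings' does not hold → requirement n/a → met
4. autoclave spore test 165 days ago vs limit 180 → met
5. sanitation citations on record 0 ≤ 0 → met
6. licensed tattoo artists 5 ≥ 4 → met
7. body-art establishment permit present → met
8. first-aid certification 443 days ago vs limit 540 → met
9. sharps-disposal audit 363 days ago vs limit 270 → not met
10. professional liability coverage $230,000 ≥ $225,000 → met
11. workstations without dedicated sharps container 2 ≤ 2 → met
12. health department inspection 55 days ago vs limit 60 → met
Not met: 1 of 12

1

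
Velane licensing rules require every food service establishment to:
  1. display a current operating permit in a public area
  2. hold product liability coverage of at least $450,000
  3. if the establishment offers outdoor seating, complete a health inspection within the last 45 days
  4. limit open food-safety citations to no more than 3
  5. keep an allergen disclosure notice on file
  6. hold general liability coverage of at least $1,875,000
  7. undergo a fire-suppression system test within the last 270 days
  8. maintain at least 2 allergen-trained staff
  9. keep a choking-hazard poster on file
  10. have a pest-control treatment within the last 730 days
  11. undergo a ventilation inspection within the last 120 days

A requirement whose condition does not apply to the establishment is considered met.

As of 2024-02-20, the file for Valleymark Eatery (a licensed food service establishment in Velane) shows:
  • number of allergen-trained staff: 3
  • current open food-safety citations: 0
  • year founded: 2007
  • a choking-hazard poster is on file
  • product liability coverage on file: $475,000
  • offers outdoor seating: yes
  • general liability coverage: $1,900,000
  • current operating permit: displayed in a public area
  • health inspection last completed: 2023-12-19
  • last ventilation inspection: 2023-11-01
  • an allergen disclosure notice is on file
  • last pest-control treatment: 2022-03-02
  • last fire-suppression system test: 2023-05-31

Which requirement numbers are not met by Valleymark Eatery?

3

1. current operating permit present → met
2. product liability coverage $475,000 ≥ $450,000 → met
3. condition 'offers outdoor seating' holds; health inspection 63 days ago vs limit 45 → not met
4. open food-safety citations 0 ≤ 3 → met
5. allergen disclosure notice present → met
6. general liability coverage $1,900,000 ≥ $1,875,000 → met
7. fire-suppression system test 265 days ago vs limit 270 → met
8. allergen-trained staff 3 ≥ 2 → met
9. choking-hazard poster present → met
10. pest-control treatment 720 days ago vs limit 730 → met
11. ventilation inspection 111 days ago vs limit 120 → met
Not met: 3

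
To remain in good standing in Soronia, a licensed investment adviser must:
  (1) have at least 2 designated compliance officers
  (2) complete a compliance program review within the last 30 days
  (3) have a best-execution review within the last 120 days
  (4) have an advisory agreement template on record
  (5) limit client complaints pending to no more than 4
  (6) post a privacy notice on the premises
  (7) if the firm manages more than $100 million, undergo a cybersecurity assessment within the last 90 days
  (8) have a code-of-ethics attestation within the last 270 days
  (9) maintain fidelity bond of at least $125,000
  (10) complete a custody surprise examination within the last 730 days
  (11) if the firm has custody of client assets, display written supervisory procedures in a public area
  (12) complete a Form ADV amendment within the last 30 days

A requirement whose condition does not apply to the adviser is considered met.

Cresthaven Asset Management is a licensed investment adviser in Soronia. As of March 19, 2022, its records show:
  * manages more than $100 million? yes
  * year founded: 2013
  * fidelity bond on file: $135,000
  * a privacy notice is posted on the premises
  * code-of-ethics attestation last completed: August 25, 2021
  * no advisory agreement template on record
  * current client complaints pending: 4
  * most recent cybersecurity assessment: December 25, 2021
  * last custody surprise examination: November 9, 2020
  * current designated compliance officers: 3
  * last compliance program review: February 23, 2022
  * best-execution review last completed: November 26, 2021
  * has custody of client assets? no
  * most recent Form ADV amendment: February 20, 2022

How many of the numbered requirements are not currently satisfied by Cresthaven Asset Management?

1. designated compliance officers 3 ≥ 2 → met
2. compliance program review 24 days ago vs limit 30 → met
3. best-execution review 113 days ago vs limit 120 → met
4. advisory agreement template absent → not met
5. client complaints pending 4 ≤ 4 → met
6. privacy notice present → met
7. condition 'manages more than $100 million' holds; cybersecurity assessment 84 days ago vs limit 90 → met
8. code-of-ethics attestation 206 days ago vs limit 270 → met
9. fidelity bond $135,000 ≥ $125,000 → met
10. custody surprise examination 495 days ago vs limit 730 → met
11. condition 'has custody of client assets' does not hold → requirement n/a → met
12. Form ADV amendment 27 days ago vs limit 30 → met
Not met: 1 of 12

1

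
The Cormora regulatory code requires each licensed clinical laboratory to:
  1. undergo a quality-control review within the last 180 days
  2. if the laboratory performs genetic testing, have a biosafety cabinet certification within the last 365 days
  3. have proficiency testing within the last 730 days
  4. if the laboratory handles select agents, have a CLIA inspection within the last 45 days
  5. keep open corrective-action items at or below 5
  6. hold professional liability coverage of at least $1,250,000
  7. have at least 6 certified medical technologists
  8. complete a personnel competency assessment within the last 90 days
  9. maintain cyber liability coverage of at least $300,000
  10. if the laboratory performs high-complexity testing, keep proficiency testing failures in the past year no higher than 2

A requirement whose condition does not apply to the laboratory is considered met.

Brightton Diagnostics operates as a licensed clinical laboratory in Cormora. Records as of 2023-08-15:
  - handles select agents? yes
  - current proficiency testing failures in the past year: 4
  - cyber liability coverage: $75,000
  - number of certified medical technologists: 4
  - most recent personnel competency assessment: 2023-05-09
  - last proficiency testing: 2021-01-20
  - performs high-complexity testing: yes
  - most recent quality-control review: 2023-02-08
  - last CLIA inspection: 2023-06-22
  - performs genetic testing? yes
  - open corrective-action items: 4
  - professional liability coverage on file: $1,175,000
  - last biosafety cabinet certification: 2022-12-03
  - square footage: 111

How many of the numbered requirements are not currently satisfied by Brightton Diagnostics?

1. quality-control review 188 days ago vs limit 180 → not met
2. condition 'performs genetic testing' holds; biosafety cabinet certification 255 days ago vs limit 365 → met
3. proficiency testing 937 days ago vs limit 730 → not met
4. condition 'handles select agents' holds; CLIA inspection 54 days ago vs limit 45 → not met
5. open corrective-action items 4 ≤ 5 → met
6. professional liability coverage $1,175,000 < $1,250,000 → not met
7. certified medical technologists 4 < 6 → not met
8. personnel competency assessment 98 days ago vs limit 90 → not met
9. cyber liability coverage $75,000 < $300,000 → not met
10. condition 'performs high-complexity testing' holds; proficiency testing failures in the past year 4 > 2 → not met
Not met: 8 of 10

8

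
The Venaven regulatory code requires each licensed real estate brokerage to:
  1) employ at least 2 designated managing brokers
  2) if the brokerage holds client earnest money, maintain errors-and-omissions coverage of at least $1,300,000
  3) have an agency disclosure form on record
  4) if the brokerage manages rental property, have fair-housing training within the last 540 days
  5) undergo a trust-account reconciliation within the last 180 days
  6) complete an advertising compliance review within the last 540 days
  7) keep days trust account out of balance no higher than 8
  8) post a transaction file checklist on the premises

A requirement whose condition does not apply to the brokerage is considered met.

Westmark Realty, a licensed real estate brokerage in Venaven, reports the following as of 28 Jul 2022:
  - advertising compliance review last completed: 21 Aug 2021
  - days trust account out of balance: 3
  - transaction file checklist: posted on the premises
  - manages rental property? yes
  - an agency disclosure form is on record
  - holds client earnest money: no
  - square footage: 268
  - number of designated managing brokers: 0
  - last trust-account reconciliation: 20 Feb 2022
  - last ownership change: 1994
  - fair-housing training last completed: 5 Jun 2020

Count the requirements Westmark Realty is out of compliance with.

2

1. designated managing brokers 0 < 2 → not met
2. condition 'holds client earnest money' does not hold → requirement n/a → met
3. agency disclosure form present → met
4. condition 'manages rental property' holds; fair-housing training 783 days ago vs limit 540 → not met
5. trust-account reconciliation 158 days ago vs limit 180 → met
6. advertising compliance review 341 days ago vs limit 540 → met
7. days trust account out of balance 3 ≤ 8 → met
8. transaction file checklist present → met
Not met: 2 of 8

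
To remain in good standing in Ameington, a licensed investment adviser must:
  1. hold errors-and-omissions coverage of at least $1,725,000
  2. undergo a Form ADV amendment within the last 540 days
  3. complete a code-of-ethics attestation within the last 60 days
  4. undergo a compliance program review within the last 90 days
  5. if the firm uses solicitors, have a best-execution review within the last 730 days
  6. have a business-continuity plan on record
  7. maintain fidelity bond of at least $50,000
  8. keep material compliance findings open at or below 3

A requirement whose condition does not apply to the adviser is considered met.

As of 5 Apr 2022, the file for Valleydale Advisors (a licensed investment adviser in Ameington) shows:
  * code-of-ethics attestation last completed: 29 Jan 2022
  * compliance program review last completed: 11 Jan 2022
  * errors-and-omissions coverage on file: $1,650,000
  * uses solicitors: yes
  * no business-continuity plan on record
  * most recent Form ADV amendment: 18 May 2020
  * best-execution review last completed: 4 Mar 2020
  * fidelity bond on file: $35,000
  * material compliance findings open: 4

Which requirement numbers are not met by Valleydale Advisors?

1. errors-and-omissions coverage $1,650,000 < $1,725,000 → not met
2. Form ADV amendment 687 days ago vs limit 540 → not met
3. code-of-ethics attestation 66 days ago vs limit 60 → not met
4. compliance program review 84 days ago vs limit 90 → met
5. condition 'uses solicitors' holds; best-execution review 762 days ago vs limit 730 → not met
6. business-continuity plan absent → not met
7. fidelity bond $35,000 < $50,000 → not met
8. material compliance findings open 4 > 3 → not met
Not met: 1, 2, 3, 5, 6, 7, 8

1, 2, 3, 5, 6, 7, 8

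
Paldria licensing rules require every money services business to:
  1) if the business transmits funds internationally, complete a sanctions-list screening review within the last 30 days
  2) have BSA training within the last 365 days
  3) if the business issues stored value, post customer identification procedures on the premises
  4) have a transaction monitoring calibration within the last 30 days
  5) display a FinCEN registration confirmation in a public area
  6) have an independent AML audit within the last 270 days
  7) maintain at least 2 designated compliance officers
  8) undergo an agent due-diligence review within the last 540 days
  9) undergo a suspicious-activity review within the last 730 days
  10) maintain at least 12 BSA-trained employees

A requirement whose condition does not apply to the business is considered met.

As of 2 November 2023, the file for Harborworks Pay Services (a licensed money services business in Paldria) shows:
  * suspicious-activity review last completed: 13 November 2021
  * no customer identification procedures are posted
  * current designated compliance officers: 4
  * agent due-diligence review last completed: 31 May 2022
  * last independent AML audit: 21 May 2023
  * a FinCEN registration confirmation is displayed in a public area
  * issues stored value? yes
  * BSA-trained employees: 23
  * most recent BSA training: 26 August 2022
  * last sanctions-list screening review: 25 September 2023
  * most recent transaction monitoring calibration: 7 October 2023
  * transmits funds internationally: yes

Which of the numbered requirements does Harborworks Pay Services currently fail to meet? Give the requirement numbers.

1. condition 'transmits funds internationally' holds; sanctions-list screening review 38 days ago vs limit 30 → not met
2. BSA training 433 days ago vs limit 365 → not met
3. condition 'issues stored value' holds; customer identification procedures absent → not met
4. transaction monitoring calibration 26 days ago vs limit 30 → met
5. FinCEN registration confirmation present → met
6. independent AML audit 165 days ago vs limit 270 → met
7. designated compliance officers 4 ≥ 2 → met
8. agent due-diligence review 520 days ago vs limit 540 → met
9. suspicious-activity review 719 days ago vs limit 730 → met
10. BSA-trained employees 23 ≥ 12 → met
Not met: 1, 2, 3

1, 2, 3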